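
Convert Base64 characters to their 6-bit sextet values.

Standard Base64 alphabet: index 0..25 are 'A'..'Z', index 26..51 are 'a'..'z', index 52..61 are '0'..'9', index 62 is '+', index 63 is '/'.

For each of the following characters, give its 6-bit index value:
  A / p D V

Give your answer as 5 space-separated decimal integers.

Answer: 0 63 41 3 21

Derivation:
'A': A..Z range, ord('A') − ord('A') = 0
'/': index 63
'p': a..z range, 26 + ord('p') − ord('a') = 41
'D': A..Z range, ord('D') − ord('A') = 3
'V': A..Z range, ord('V') − ord('A') = 21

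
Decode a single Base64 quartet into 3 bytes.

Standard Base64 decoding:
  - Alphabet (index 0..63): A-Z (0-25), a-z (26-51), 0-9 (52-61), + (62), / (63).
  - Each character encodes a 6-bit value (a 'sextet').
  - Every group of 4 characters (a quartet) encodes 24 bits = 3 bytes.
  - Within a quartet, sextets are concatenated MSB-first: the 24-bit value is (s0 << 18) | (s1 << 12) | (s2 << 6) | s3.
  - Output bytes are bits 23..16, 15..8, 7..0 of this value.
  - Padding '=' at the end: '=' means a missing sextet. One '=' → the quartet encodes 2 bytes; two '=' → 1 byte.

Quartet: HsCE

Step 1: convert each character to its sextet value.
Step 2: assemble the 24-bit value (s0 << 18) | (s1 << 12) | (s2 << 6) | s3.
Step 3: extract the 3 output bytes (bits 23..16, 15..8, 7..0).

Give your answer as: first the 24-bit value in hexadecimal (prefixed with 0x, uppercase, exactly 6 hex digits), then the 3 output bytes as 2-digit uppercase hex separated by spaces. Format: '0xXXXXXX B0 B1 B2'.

Answer: 0x1EC084 1E C0 84

Derivation:
Sextets: H=7, s=44, C=2, E=4
24-bit: (7<<18) | (44<<12) | (2<<6) | 4
      = 0x1C0000 | 0x02C000 | 0x000080 | 0x000004
      = 0x1EC084
Bytes: (v>>16)&0xFF=1E, (v>>8)&0xFF=C0, v&0xFF=84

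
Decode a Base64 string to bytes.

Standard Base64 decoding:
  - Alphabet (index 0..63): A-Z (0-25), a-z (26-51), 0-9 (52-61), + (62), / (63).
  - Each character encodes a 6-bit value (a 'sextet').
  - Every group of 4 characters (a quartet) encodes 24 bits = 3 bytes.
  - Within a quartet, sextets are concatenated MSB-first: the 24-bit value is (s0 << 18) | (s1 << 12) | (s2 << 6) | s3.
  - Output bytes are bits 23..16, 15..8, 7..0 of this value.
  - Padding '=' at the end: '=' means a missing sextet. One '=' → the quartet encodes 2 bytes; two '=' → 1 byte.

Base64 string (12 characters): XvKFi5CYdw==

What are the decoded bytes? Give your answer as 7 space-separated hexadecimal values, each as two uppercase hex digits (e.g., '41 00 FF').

Answer: 5E F2 85 8B 90 98 77

Derivation:
After char 0 ('X'=23): chars_in_quartet=1 acc=0x17 bytes_emitted=0
After char 1 ('v'=47): chars_in_quartet=2 acc=0x5EF bytes_emitted=0
After char 2 ('K'=10): chars_in_quartet=3 acc=0x17BCA bytes_emitted=0
After char 3 ('F'=5): chars_in_quartet=4 acc=0x5EF285 -> emit 5E F2 85, reset; bytes_emitted=3
After char 4 ('i'=34): chars_in_quartet=1 acc=0x22 bytes_emitted=3
After char 5 ('5'=57): chars_in_quartet=2 acc=0x8B9 bytes_emitted=3
After char 6 ('C'=2): chars_in_quartet=3 acc=0x22E42 bytes_emitted=3
After char 7 ('Y'=24): chars_in_quartet=4 acc=0x8B9098 -> emit 8B 90 98, reset; bytes_emitted=6
After char 8 ('d'=29): chars_in_quartet=1 acc=0x1D bytes_emitted=6
After char 9 ('w'=48): chars_in_quartet=2 acc=0x770 bytes_emitted=6
Padding '==': partial quartet acc=0x770 -> emit 77; bytes_emitted=7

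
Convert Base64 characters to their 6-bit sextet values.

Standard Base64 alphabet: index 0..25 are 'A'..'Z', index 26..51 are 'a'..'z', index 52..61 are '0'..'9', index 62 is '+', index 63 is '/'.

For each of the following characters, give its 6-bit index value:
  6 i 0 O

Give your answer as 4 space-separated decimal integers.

'6': 0..9 range, 52 + ord('6') − ord('0') = 58
'i': a..z range, 26 + ord('i') − ord('a') = 34
'0': 0..9 range, 52 + ord('0') − ord('0') = 52
'O': A..Z range, ord('O') − ord('A') = 14

Answer: 58 34 52 14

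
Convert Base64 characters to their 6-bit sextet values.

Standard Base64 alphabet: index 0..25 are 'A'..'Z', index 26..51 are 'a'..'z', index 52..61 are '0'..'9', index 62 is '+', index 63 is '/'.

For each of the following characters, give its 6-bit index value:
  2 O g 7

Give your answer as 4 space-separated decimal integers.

'2': 0..9 range, 52 + ord('2') − ord('0') = 54
'O': A..Z range, ord('O') − ord('A') = 14
'g': a..z range, 26 + ord('g') − ord('a') = 32
'7': 0..9 range, 52 + ord('7') − ord('0') = 59

Answer: 54 14 32 59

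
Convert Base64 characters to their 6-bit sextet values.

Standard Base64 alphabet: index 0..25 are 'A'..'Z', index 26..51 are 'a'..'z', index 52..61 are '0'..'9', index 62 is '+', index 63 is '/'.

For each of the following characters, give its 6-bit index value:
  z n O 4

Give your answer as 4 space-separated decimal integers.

'z': a..z range, 26 + ord('z') − ord('a') = 51
'n': a..z range, 26 + ord('n') − ord('a') = 39
'O': A..Z range, ord('O') − ord('A') = 14
'4': 0..9 range, 52 + ord('4') − ord('0') = 56

Answer: 51 39 14 56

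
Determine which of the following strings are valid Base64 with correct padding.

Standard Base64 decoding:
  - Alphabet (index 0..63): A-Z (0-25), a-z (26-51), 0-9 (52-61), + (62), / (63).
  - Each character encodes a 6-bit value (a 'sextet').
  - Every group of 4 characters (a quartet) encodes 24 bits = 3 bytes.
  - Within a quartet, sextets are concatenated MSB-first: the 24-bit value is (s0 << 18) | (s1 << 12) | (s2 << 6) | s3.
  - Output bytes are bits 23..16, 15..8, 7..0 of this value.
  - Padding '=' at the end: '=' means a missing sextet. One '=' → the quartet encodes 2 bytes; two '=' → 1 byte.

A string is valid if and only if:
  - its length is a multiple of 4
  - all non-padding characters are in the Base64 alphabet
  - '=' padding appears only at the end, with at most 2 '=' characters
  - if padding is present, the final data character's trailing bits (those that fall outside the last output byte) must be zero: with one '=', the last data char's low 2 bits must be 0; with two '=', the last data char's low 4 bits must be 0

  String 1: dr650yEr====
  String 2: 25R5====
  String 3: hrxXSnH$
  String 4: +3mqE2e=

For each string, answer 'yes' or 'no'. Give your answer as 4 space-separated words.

Answer: no no no no

Derivation:
String 1: 'dr650yEr====' → invalid (4 pad chars (max 2))
String 2: '25R5====' → invalid (4 pad chars (max 2))
String 3: 'hrxXSnH$' → invalid (bad char(s): ['$'])
String 4: '+3mqE2e=' → invalid (bad trailing bits)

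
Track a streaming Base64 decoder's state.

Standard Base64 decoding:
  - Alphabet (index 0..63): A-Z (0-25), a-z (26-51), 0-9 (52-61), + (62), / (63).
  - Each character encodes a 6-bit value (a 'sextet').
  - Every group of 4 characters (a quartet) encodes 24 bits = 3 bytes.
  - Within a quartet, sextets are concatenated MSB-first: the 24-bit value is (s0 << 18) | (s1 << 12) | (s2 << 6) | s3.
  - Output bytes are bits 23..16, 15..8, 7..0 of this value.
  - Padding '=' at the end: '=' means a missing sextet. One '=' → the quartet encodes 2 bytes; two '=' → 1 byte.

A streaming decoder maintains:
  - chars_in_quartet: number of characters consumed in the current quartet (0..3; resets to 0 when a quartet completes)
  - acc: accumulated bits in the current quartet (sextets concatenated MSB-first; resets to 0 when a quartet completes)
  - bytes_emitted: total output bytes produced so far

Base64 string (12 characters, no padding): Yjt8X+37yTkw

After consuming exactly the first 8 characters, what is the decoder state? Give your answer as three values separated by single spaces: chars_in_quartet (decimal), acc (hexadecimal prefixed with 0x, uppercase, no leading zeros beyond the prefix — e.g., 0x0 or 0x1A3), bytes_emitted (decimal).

Answer: 0 0x0 6

Derivation:
After char 0 ('Y'=24): chars_in_quartet=1 acc=0x18 bytes_emitted=0
After char 1 ('j'=35): chars_in_quartet=2 acc=0x623 bytes_emitted=0
After char 2 ('t'=45): chars_in_quartet=3 acc=0x188ED bytes_emitted=0
After char 3 ('8'=60): chars_in_quartet=4 acc=0x623B7C -> emit 62 3B 7C, reset; bytes_emitted=3
After char 4 ('X'=23): chars_in_quartet=1 acc=0x17 bytes_emitted=3
After char 5 ('+'=62): chars_in_quartet=2 acc=0x5FE bytes_emitted=3
After char 6 ('3'=55): chars_in_quartet=3 acc=0x17FB7 bytes_emitted=3
After char 7 ('7'=59): chars_in_quartet=4 acc=0x5FEDFB -> emit 5F ED FB, reset; bytes_emitted=6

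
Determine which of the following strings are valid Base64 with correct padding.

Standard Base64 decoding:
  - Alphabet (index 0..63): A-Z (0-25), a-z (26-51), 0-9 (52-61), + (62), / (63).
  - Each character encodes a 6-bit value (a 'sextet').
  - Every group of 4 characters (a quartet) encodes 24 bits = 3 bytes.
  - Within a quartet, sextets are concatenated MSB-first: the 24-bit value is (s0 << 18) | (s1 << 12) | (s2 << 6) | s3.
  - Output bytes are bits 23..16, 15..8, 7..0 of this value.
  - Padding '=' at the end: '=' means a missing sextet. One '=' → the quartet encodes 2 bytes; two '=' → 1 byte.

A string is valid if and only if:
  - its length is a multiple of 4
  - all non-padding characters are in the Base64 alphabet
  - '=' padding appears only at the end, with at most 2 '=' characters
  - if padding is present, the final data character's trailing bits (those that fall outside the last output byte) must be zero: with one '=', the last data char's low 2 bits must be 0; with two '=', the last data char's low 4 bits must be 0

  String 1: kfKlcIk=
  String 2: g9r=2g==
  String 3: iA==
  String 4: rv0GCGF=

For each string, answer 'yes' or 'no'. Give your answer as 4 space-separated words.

String 1: 'kfKlcIk=' → valid
String 2: 'g9r=2g==' → invalid (bad char(s): ['=']; '=' in middle)
String 3: 'iA==' → valid
String 4: 'rv0GCGF=' → invalid (bad trailing bits)

Answer: yes no yes no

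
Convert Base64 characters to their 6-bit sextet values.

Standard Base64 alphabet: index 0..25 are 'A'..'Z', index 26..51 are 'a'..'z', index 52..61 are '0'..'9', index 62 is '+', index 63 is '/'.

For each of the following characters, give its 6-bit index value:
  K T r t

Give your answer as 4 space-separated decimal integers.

Answer: 10 19 43 45

Derivation:
'K': A..Z range, ord('K') − ord('A') = 10
'T': A..Z range, ord('T') − ord('A') = 19
'r': a..z range, 26 + ord('r') − ord('a') = 43
't': a..z range, 26 + ord('t') − ord('a') = 45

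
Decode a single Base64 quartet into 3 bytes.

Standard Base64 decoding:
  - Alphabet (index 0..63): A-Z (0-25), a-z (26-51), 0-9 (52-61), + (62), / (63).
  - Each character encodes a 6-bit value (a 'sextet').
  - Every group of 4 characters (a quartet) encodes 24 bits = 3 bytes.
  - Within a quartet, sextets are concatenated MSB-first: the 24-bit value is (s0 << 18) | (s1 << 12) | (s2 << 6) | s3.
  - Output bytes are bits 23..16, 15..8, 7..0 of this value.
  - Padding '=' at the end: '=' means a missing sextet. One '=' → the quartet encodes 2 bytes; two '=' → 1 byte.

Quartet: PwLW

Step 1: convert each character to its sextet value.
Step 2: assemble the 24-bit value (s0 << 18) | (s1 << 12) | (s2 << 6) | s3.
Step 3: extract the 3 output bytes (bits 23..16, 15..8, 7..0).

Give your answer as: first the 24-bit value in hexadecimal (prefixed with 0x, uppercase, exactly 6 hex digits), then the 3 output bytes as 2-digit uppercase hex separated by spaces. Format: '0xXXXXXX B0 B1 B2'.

Answer: 0x3F02D6 3F 02 D6

Derivation:
Sextets: P=15, w=48, L=11, W=22
24-bit: (15<<18) | (48<<12) | (11<<6) | 22
      = 0x3C0000 | 0x030000 | 0x0002C0 | 0x000016
      = 0x3F02D6
Bytes: (v>>16)&0xFF=3F, (v>>8)&0xFF=02, v&0xFF=D6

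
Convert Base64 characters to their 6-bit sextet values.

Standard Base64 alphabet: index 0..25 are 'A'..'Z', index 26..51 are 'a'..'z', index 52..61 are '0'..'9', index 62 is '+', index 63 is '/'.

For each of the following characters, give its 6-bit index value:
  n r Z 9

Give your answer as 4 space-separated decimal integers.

Answer: 39 43 25 61

Derivation:
'n': a..z range, 26 + ord('n') − ord('a') = 39
'r': a..z range, 26 + ord('r') − ord('a') = 43
'Z': A..Z range, ord('Z') − ord('A') = 25
'9': 0..9 range, 52 + ord('9') − ord('0') = 61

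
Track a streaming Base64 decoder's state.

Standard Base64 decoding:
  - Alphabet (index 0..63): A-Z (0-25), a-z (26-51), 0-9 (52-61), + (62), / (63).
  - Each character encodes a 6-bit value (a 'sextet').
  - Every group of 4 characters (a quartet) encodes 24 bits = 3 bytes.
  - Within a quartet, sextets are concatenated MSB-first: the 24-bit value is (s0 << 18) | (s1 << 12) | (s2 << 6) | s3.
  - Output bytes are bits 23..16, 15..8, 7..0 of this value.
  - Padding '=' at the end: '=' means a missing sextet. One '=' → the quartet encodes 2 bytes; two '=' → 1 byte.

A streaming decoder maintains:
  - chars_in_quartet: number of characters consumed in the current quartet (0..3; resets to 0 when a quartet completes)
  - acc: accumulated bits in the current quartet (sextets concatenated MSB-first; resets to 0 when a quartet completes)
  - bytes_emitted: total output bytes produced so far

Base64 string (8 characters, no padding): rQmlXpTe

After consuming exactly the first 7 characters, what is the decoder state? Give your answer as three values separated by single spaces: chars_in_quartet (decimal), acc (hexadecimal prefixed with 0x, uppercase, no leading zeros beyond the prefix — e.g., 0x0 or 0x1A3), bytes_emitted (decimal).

After char 0 ('r'=43): chars_in_quartet=1 acc=0x2B bytes_emitted=0
After char 1 ('Q'=16): chars_in_quartet=2 acc=0xAD0 bytes_emitted=0
After char 2 ('m'=38): chars_in_quartet=3 acc=0x2B426 bytes_emitted=0
After char 3 ('l'=37): chars_in_quartet=4 acc=0xAD09A5 -> emit AD 09 A5, reset; bytes_emitted=3
After char 4 ('X'=23): chars_in_quartet=1 acc=0x17 bytes_emitted=3
After char 5 ('p'=41): chars_in_quartet=2 acc=0x5E9 bytes_emitted=3
After char 6 ('T'=19): chars_in_quartet=3 acc=0x17A53 bytes_emitted=3

Answer: 3 0x17A53 3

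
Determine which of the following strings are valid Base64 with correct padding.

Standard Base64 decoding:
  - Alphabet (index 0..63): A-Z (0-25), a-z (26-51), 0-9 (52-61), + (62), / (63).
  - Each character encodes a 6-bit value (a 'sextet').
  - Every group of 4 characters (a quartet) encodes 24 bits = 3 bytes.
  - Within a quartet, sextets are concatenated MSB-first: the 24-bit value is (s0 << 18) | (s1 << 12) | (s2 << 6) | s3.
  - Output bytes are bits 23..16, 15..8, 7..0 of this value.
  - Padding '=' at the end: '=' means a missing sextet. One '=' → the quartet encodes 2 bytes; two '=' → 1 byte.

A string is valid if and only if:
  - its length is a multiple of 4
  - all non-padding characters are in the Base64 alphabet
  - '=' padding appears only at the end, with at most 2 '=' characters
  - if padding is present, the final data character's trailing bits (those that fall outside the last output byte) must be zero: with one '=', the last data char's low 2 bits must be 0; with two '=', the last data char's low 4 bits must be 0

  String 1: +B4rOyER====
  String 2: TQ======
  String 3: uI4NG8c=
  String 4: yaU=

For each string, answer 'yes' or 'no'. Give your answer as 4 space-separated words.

Answer: no no yes yes

Derivation:
String 1: '+B4rOyER====' → invalid (4 pad chars (max 2))
String 2: 'TQ======' → invalid (6 pad chars (max 2))
String 3: 'uI4NG8c=' → valid
String 4: 'yaU=' → valid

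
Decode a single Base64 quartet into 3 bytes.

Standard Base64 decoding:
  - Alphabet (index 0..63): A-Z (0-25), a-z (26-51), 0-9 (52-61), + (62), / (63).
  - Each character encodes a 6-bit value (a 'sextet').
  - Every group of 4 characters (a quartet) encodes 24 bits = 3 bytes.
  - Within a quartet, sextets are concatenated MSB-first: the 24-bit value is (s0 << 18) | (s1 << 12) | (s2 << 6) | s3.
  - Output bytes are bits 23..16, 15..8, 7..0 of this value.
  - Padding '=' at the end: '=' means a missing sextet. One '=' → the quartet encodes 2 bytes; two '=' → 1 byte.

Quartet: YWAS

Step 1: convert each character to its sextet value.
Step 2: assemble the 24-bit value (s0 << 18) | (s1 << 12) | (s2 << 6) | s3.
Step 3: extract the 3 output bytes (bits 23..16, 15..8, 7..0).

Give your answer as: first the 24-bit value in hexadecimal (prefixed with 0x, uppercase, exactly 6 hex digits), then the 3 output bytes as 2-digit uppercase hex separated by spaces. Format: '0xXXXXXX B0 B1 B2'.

Answer: 0x616012 61 60 12

Derivation:
Sextets: Y=24, W=22, A=0, S=18
24-bit: (24<<18) | (22<<12) | (0<<6) | 18
      = 0x600000 | 0x016000 | 0x000000 | 0x000012
      = 0x616012
Bytes: (v>>16)&0xFF=61, (v>>8)&0xFF=60, v&0xFF=12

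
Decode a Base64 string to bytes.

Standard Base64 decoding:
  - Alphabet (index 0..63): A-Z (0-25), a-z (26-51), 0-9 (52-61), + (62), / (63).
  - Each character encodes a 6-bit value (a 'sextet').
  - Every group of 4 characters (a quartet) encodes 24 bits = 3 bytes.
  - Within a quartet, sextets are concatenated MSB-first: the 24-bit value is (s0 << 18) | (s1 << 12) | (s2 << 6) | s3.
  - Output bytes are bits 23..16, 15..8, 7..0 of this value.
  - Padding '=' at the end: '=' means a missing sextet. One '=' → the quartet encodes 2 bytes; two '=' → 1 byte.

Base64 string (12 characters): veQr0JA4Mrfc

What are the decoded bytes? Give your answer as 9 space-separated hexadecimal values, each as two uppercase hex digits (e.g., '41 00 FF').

Answer: BD E4 2B D0 90 38 32 B7 DC

Derivation:
After char 0 ('v'=47): chars_in_quartet=1 acc=0x2F bytes_emitted=0
After char 1 ('e'=30): chars_in_quartet=2 acc=0xBDE bytes_emitted=0
After char 2 ('Q'=16): chars_in_quartet=3 acc=0x2F790 bytes_emitted=0
After char 3 ('r'=43): chars_in_quartet=4 acc=0xBDE42B -> emit BD E4 2B, reset; bytes_emitted=3
After char 4 ('0'=52): chars_in_quartet=1 acc=0x34 bytes_emitted=3
After char 5 ('J'=9): chars_in_quartet=2 acc=0xD09 bytes_emitted=3
After char 6 ('A'=0): chars_in_quartet=3 acc=0x34240 bytes_emitted=3
After char 7 ('4'=56): chars_in_quartet=4 acc=0xD09038 -> emit D0 90 38, reset; bytes_emitted=6
After char 8 ('M'=12): chars_in_quartet=1 acc=0xC bytes_emitted=6
After char 9 ('r'=43): chars_in_quartet=2 acc=0x32B bytes_emitted=6
After char 10 ('f'=31): chars_in_quartet=3 acc=0xCADF bytes_emitted=6
After char 11 ('c'=28): chars_in_quartet=4 acc=0x32B7DC -> emit 32 B7 DC, reset; bytes_emitted=9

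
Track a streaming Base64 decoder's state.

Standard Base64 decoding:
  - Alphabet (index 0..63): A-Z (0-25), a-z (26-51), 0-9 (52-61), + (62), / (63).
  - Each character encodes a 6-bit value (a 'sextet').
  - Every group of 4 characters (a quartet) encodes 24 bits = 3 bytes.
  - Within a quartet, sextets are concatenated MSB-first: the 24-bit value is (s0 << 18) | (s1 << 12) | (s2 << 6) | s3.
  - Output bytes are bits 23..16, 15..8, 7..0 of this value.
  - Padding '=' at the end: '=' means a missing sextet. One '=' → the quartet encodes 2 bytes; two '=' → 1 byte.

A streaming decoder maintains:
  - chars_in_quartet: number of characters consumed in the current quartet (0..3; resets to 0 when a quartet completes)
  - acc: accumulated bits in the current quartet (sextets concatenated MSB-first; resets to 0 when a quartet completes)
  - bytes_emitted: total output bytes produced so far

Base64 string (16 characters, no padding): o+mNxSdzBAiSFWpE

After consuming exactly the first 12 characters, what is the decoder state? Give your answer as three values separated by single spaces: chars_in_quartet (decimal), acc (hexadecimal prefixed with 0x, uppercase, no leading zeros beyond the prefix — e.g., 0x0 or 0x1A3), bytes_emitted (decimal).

After char 0 ('o'=40): chars_in_quartet=1 acc=0x28 bytes_emitted=0
After char 1 ('+'=62): chars_in_quartet=2 acc=0xA3E bytes_emitted=0
After char 2 ('m'=38): chars_in_quartet=3 acc=0x28FA6 bytes_emitted=0
After char 3 ('N'=13): chars_in_quartet=4 acc=0xA3E98D -> emit A3 E9 8D, reset; bytes_emitted=3
After char 4 ('x'=49): chars_in_quartet=1 acc=0x31 bytes_emitted=3
After char 5 ('S'=18): chars_in_quartet=2 acc=0xC52 bytes_emitted=3
After char 6 ('d'=29): chars_in_quartet=3 acc=0x3149D bytes_emitted=3
After char 7 ('z'=51): chars_in_quartet=4 acc=0xC52773 -> emit C5 27 73, reset; bytes_emitted=6
After char 8 ('B'=1): chars_in_quartet=1 acc=0x1 bytes_emitted=6
After char 9 ('A'=0): chars_in_quartet=2 acc=0x40 bytes_emitted=6
After char 10 ('i'=34): chars_in_quartet=3 acc=0x1022 bytes_emitted=6
After char 11 ('S'=18): chars_in_quartet=4 acc=0x40892 -> emit 04 08 92, reset; bytes_emitted=9

Answer: 0 0x0 9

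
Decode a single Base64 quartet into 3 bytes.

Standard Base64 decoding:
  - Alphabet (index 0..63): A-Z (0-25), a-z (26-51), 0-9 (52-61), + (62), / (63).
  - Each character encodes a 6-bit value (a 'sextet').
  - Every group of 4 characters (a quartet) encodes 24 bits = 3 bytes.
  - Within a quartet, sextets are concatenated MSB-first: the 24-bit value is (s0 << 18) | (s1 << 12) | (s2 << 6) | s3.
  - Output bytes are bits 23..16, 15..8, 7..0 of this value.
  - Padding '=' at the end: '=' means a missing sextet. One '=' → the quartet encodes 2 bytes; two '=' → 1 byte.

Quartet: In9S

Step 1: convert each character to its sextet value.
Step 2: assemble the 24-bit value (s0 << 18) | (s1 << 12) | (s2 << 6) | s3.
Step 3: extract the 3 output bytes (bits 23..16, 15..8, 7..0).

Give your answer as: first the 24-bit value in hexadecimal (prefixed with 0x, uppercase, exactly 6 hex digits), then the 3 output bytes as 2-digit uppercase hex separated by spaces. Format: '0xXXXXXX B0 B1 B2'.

Sextets: I=8, n=39, 9=61, S=18
24-bit: (8<<18) | (39<<12) | (61<<6) | 18
      = 0x200000 | 0x027000 | 0x000F40 | 0x000012
      = 0x227F52
Bytes: (v>>16)&0xFF=22, (v>>8)&0xFF=7F, v&0xFF=52

Answer: 0x227F52 22 7F 52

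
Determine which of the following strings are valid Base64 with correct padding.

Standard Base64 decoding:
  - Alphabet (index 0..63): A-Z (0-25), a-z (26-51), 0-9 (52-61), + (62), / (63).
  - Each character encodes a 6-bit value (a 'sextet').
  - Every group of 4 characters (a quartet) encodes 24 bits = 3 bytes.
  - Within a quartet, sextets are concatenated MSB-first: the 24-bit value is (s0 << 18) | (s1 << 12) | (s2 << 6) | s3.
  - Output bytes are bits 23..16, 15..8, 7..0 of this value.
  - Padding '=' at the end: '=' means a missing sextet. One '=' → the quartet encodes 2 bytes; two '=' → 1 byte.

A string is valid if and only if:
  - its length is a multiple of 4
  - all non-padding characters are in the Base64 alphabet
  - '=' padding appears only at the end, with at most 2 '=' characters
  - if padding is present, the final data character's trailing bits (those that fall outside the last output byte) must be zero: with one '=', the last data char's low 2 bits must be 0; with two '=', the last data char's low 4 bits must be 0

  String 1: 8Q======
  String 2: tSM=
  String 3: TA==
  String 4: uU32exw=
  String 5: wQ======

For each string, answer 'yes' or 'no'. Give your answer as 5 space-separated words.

Answer: no yes yes yes no

Derivation:
String 1: '8Q======' → invalid (6 pad chars (max 2))
String 2: 'tSM=' → valid
String 3: 'TA==' → valid
String 4: 'uU32exw=' → valid
String 5: 'wQ======' → invalid (6 pad chars (max 2))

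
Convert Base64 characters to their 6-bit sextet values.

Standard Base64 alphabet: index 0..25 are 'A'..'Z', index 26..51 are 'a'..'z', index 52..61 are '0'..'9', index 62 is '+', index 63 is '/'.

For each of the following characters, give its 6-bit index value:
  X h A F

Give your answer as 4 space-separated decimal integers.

'X': A..Z range, ord('X') − ord('A') = 23
'h': a..z range, 26 + ord('h') − ord('a') = 33
'A': A..Z range, ord('A') − ord('A') = 0
'F': A..Z range, ord('F') − ord('A') = 5

Answer: 23 33 0 5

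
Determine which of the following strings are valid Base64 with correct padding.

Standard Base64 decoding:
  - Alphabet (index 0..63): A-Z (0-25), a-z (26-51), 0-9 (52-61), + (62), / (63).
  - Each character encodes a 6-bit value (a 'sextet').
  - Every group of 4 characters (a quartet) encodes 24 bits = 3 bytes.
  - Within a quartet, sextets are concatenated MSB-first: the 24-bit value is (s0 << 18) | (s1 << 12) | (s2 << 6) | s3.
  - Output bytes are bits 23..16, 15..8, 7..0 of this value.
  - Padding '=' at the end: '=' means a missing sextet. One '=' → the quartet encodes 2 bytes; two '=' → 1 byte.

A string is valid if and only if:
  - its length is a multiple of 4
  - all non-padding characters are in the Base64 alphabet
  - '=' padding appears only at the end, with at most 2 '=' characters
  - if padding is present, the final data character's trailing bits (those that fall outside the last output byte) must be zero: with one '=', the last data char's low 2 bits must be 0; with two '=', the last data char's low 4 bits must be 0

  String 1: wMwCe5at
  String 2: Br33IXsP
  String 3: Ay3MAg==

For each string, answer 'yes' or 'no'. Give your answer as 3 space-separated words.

Answer: yes yes yes

Derivation:
String 1: 'wMwCe5at' → valid
String 2: 'Br33IXsP' → valid
String 3: 'Ay3MAg==' → valid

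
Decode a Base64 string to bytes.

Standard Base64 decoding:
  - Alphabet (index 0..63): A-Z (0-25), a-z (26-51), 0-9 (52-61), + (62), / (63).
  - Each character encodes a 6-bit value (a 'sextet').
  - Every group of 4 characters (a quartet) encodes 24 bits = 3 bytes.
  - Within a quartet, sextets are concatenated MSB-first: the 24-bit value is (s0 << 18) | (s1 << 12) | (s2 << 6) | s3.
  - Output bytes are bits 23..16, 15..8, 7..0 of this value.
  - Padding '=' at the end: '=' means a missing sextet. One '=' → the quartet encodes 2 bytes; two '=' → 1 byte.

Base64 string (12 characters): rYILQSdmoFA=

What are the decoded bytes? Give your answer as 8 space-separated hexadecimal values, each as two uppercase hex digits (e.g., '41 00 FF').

After char 0 ('r'=43): chars_in_quartet=1 acc=0x2B bytes_emitted=0
After char 1 ('Y'=24): chars_in_quartet=2 acc=0xAD8 bytes_emitted=0
After char 2 ('I'=8): chars_in_quartet=3 acc=0x2B608 bytes_emitted=0
After char 3 ('L'=11): chars_in_quartet=4 acc=0xAD820B -> emit AD 82 0B, reset; bytes_emitted=3
After char 4 ('Q'=16): chars_in_quartet=1 acc=0x10 bytes_emitted=3
After char 5 ('S'=18): chars_in_quartet=2 acc=0x412 bytes_emitted=3
After char 6 ('d'=29): chars_in_quartet=3 acc=0x1049D bytes_emitted=3
After char 7 ('m'=38): chars_in_quartet=4 acc=0x412766 -> emit 41 27 66, reset; bytes_emitted=6
After char 8 ('o'=40): chars_in_quartet=1 acc=0x28 bytes_emitted=6
After char 9 ('F'=5): chars_in_quartet=2 acc=0xA05 bytes_emitted=6
After char 10 ('A'=0): chars_in_quartet=3 acc=0x28140 bytes_emitted=6
Padding '=': partial quartet acc=0x28140 -> emit A0 50; bytes_emitted=8

Answer: AD 82 0B 41 27 66 A0 50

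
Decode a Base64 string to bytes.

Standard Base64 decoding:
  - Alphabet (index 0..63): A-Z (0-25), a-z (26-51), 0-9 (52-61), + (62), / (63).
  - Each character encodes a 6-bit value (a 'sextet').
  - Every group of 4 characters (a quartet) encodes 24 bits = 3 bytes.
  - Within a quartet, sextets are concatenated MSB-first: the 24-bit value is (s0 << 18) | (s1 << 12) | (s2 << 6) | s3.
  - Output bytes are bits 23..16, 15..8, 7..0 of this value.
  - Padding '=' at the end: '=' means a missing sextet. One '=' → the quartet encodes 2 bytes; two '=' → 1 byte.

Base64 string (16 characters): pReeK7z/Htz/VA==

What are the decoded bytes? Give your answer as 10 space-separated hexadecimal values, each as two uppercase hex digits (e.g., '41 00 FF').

After char 0 ('p'=41): chars_in_quartet=1 acc=0x29 bytes_emitted=0
After char 1 ('R'=17): chars_in_quartet=2 acc=0xA51 bytes_emitted=0
After char 2 ('e'=30): chars_in_quartet=3 acc=0x2945E bytes_emitted=0
After char 3 ('e'=30): chars_in_quartet=4 acc=0xA5179E -> emit A5 17 9E, reset; bytes_emitted=3
After char 4 ('K'=10): chars_in_quartet=1 acc=0xA bytes_emitted=3
After char 5 ('7'=59): chars_in_quartet=2 acc=0x2BB bytes_emitted=3
After char 6 ('z'=51): chars_in_quartet=3 acc=0xAEF3 bytes_emitted=3
After char 7 ('/'=63): chars_in_quartet=4 acc=0x2BBCFF -> emit 2B BC FF, reset; bytes_emitted=6
After char 8 ('H'=7): chars_in_quartet=1 acc=0x7 bytes_emitted=6
After char 9 ('t'=45): chars_in_quartet=2 acc=0x1ED bytes_emitted=6
After char 10 ('z'=51): chars_in_quartet=3 acc=0x7B73 bytes_emitted=6
After char 11 ('/'=63): chars_in_quartet=4 acc=0x1EDCFF -> emit 1E DC FF, reset; bytes_emitted=9
After char 12 ('V'=21): chars_in_quartet=1 acc=0x15 bytes_emitted=9
After char 13 ('A'=0): chars_in_quartet=2 acc=0x540 bytes_emitted=9
Padding '==': partial quartet acc=0x540 -> emit 54; bytes_emitted=10

Answer: A5 17 9E 2B BC FF 1E DC FF 54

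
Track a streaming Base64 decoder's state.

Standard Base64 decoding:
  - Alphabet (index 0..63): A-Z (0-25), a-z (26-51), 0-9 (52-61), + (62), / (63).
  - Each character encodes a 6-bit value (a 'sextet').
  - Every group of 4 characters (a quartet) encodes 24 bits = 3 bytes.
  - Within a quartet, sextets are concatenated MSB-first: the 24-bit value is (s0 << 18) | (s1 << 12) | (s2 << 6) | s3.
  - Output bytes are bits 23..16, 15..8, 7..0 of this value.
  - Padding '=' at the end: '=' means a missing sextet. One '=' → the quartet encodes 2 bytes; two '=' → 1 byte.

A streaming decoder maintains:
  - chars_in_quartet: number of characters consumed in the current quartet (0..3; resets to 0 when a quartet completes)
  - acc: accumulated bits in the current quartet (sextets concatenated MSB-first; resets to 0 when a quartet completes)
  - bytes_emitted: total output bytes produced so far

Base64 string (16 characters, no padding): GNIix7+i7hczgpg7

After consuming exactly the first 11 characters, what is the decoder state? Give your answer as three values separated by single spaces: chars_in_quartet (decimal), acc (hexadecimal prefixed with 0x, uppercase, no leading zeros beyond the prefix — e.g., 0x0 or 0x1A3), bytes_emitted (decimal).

After char 0 ('G'=6): chars_in_quartet=1 acc=0x6 bytes_emitted=0
After char 1 ('N'=13): chars_in_quartet=2 acc=0x18D bytes_emitted=0
After char 2 ('I'=8): chars_in_quartet=3 acc=0x6348 bytes_emitted=0
After char 3 ('i'=34): chars_in_quartet=4 acc=0x18D222 -> emit 18 D2 22, reset; bytes_emitted=3
After char 4 ('x'=49): chars_in_quartet=1 acc=0x31 bytes_emitted=3
After char 5 ('7'=59): chars_in_quartet=2 acc=0xC7B bytes_emitted=3
After char 6 ('+'=62): chars_in_quartet=3 acc=0x31EFE bytes_emitted=3
After char 7 ('i'=34): chars_in_quartet=4 acc=0xC7BFA2 -> emit C7 BF A2, reset; bytes_emitted=6
After char 8 ('7'=59): chars_in_quartet=1 acc=0x3B bytes_emitted=6
After char 9 ('h'=33): chars_in_quartet=2 acc=0xEE1 bytes_emitted=6
After char 10 ('c'=28): chars_in_quartet=3 acc=0x3B85C bytes_emitted=6

Answer: 3 0x3B85C 6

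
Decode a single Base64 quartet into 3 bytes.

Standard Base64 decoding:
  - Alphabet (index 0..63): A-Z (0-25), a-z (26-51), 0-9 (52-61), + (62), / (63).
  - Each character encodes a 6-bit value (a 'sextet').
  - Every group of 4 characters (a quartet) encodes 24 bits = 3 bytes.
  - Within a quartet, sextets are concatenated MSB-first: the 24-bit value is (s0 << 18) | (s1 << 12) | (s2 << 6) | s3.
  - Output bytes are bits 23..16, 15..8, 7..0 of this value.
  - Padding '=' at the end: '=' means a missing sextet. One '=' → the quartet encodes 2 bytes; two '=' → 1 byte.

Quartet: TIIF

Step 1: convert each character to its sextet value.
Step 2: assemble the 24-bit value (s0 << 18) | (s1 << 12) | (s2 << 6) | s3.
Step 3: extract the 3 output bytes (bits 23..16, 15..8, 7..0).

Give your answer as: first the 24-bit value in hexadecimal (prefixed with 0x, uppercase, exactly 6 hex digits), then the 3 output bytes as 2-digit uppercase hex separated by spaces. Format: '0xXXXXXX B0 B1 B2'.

Answer: 0x4C8205 4C 82 05

Derivation:
Sextets: T=19, I=8, I=8, F=5
24-bit: (19<<18) | (8<<12) | (8<<6) | 5
      = 0x4C0000 | 0x008000 | 0x000200 | 0x000005
      = 0x4C8205
Bytes: (v>>16)&0xFF=4C, (v>>8)&0xFF=82, v&0xFF=05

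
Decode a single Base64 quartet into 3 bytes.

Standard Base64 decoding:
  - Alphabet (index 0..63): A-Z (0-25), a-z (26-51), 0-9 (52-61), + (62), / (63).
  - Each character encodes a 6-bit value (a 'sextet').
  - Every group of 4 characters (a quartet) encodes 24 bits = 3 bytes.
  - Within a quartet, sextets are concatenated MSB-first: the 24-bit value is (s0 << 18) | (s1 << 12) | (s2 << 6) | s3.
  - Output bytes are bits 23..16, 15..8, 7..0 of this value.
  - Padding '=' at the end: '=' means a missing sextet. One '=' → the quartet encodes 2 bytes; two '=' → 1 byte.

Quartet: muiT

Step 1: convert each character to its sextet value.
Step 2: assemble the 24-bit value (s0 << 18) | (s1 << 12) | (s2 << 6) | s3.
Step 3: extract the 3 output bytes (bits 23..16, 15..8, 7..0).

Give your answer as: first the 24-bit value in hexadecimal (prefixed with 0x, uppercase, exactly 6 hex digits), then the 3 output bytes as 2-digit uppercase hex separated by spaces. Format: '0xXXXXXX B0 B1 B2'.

Sextets: m=38, u=46, i=34, T=19
24-bit: (38<<18) | (46<<12) | (34<<6) | 19
      = 0x980000 | 0x02E000 | 0x000880 | 0x000013
      = 0x9AE893
Bytes: (v>>16)&0xFF=9A, (v>>8)&0xFF=E8, v&0xFF=93

Answer: 0x9AE893 9A E8 93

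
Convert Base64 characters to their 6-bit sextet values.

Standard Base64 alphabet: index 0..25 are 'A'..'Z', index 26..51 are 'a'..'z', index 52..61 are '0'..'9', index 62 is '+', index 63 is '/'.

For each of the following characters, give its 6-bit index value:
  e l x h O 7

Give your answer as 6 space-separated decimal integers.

Answer: 30 37 49 33 14 59

Derivation:
'e': a..z range, 26 + ord('e') − ord('a') = 30
'l': a..z range, 26 + ord('l') − ord('a') = 37
'x': a..z range, 26 + ord('x') − ord('a') = 49
'h': a..z range, 26 + ord('h') − ord('a') = 33
'O': A..Z range, ord('O') − ord('A') = 14
'7': 0..9 range, 52 + ord('7') − ord('0') = 59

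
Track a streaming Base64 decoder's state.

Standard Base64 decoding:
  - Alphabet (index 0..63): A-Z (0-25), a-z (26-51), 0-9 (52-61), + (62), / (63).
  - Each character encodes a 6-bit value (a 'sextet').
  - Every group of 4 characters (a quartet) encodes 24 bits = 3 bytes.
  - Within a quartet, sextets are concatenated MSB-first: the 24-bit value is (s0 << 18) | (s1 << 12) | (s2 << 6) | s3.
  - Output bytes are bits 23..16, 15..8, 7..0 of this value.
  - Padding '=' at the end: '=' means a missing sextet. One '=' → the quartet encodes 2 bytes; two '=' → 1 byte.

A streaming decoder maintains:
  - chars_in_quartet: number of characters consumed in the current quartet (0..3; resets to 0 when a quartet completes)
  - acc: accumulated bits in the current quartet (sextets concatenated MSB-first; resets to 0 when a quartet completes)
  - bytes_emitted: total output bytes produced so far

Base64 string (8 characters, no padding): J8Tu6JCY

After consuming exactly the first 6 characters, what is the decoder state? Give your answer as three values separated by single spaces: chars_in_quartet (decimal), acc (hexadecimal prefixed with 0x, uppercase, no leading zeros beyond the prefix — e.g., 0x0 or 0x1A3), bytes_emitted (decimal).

After char 0 ('J'=9): chars_in_quartet=1 acc=0x9 bytes_emitted=0
After char 1 ('8'=60): chars_in_quartet=2 acc=0x27C bytes_emitted=0
After char 2 ('T'=19): chars_in_quartet=3 acc=0x9F13 bytes_emitted=0
After char 3 ('u'=46): chars_in_quartet=4 acc=0x27C4EE -> emit 27 C4 EE, reset; bytes_emitted=3
After char 4 ('6'=58): chars_in_quartet=1 acc=0x3A bytes_emitted=3
After char 5 ('J'=9): chars_in_quartet=2 acc=0xE89 bytes_emitted=3

Answer: 2 0xE89 3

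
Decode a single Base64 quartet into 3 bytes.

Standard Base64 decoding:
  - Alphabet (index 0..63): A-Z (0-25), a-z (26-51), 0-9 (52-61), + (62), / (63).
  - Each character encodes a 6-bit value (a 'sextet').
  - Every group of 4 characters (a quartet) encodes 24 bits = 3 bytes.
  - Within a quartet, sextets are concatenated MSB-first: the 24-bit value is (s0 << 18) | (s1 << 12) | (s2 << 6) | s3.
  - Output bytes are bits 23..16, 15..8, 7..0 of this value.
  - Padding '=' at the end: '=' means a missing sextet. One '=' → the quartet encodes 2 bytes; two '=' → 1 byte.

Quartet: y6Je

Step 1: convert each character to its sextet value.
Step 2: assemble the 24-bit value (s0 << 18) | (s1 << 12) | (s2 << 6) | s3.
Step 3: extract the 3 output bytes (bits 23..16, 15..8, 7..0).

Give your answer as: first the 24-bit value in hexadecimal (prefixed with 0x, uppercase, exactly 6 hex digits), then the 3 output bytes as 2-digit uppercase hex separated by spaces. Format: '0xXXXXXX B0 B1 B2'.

Sextets: y=50, 6=58, J=9, e=30
24-bit: (50<<18) | (58<<12) | (9<<6) | 30
      = 0xC80000 | 0x03A000 | 0x000240 | 0x00001E
      = 0xCBA25E
Bytes: (v>>16)&0xFF=CB, (v>>8)&0xFF=A2, v&0xFF=5E

Answer: 0xCBA25E CB A2 5E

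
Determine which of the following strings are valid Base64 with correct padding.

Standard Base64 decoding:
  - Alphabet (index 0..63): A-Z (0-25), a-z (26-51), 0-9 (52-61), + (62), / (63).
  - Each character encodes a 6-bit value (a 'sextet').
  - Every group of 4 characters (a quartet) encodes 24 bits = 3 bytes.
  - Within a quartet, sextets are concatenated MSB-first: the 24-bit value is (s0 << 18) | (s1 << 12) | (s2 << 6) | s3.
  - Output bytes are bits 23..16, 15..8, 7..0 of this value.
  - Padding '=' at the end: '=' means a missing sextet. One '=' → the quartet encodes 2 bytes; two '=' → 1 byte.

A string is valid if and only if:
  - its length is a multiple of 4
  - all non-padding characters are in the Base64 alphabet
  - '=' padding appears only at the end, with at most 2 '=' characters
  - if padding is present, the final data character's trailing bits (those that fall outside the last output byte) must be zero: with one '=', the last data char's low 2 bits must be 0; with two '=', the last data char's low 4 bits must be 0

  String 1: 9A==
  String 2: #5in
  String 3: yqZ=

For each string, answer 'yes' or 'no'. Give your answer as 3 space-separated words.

Answer: yes no no

Derivation:
String 1: '9A==' → valid
String 2: '#5in' → invalid (bad char(s): ['#'])
String 3: 'yqZ=' → invalid (bad trailing bits)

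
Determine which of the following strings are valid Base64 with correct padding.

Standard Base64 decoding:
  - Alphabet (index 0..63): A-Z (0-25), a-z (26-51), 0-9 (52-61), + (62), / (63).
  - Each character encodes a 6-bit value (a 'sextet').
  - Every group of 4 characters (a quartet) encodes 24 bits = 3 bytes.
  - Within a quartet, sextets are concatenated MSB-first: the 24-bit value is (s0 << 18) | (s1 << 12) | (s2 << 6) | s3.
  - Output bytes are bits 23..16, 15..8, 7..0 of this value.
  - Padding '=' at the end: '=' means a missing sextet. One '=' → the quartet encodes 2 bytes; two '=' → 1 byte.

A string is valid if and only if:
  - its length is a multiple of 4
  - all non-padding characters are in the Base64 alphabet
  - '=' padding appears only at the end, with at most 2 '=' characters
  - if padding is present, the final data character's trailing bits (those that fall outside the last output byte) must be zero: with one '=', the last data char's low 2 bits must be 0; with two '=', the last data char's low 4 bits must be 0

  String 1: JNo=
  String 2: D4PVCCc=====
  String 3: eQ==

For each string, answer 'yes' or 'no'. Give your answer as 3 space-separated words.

Answer: yes no yes

Derivation:
String 1: 'JNo=' → valid
String 2: 'D4PVCCc=====' → invalid (5 pad chars (max 2))
String 3: 'eQ==' → valid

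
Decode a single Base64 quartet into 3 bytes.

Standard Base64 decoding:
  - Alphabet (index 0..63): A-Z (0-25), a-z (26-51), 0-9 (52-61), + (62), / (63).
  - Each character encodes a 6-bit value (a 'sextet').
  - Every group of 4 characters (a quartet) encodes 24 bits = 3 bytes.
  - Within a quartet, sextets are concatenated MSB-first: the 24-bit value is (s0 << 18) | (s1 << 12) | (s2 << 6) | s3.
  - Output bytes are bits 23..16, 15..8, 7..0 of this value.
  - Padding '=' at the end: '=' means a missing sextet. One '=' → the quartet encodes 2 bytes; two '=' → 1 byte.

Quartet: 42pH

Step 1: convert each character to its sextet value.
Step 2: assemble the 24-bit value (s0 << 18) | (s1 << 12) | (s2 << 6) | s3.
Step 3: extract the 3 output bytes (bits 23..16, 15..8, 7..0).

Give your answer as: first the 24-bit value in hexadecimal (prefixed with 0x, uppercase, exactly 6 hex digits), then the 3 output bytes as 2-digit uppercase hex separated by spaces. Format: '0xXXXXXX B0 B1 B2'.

Answer: 0xE36A47 E3 6A 47

Derivation:
Sextets: 4=56, 2=54, p=41, H=7
24-bit: (56<<18) | (54<<12) | (41<<6) | 7
      = 0xE00000 | 0x036000 | 0x000A40 | 0x000007
      = 0xE36A47
Bytes: (v>>16)&0xFF=E3, (v>>8)&0xFF=6A, v&0xFF=47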